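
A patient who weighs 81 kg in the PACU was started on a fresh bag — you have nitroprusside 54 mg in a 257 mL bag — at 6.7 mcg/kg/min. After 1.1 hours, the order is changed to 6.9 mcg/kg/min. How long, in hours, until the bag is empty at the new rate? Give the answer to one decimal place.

0.5 hours

Initial rate:
Dose = 6.7 mcg/kg/min × 81 kg = 542.7 mcg/min
542.7 mcg/min × 60 min/hr = 32562 mcg/hr
Concentration = 54 mg ÷ 257 mL = 0.2101167 mg/mL = 210.1167 mcg/mL
Rate = 32562 mcg/hr ÷ 210.1167 mcg/mL = 154.971 mL/hr
Volume infused so far = 154.971 mL/hr × 1.1 hr = 170.4681 mL
Volume remaining = 257 − 170.4681 = 86.5319 mL
New rate:
Dose = 6.9 mcg/kg/min × 81 kg = 558.9 mcg/min
558.9 mcg/min × 60 min/hr = 33534 mcg/hr
Rate = 33534 mcg/hr ÷ 210.1167 mcg/mL = 159.597 mL/hr
Time remaining = 86.5319 mL ÷ 159.597 mL/hr = 0.54219 hr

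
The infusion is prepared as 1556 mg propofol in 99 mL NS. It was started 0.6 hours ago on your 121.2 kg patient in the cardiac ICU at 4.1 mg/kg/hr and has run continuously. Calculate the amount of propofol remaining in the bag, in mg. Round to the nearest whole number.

Dose = 4.1 mg/kg/hr × 121.2 kg = 496.92 mg/hr
Concentration = 1556 mg ÷ 99 mL = 15.71717 mg/mL
Rate = 496.92 mg/hr ÷ 15.71717 mg/mL = 31.61638 mL/hr
Volume infused = 31.61638 mL/hr × 0.6 hr = 18.96983 mL
Volume remaining = 99 − 18.96983 = 80.03017 mL
Drug remaining = 80.03017 mL × 15.71717 mg/mL = 1257.848 mg

1258 mg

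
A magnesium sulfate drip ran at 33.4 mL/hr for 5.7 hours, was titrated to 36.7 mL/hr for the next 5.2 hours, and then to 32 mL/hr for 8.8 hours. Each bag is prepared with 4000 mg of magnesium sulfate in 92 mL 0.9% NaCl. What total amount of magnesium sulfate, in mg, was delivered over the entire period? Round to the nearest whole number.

Concentration = 4000 mg ÷ 92 mL = 43.47826 mg/mL
Stage 1: 33.4 mL/hr × 5.7 hr = 190.38 mL → 190.38 mL × 43.47826 mg/mL = 8277.391 mg
Stage 2: 36.7 mL/hr × 5.2 hr = 190.84 mL → 190.84 mL × 43.47826 mg/mL = 8297.391 mg
Stage 3: 32 mL/hr × 8.8 hr = 281.6 mL → 281.6 mL × 43.47826 mg/mL = 12243.48 mg
Total = 8277.391 + 8297.391 + 12243.48 = 28818.26 mg

28818 mg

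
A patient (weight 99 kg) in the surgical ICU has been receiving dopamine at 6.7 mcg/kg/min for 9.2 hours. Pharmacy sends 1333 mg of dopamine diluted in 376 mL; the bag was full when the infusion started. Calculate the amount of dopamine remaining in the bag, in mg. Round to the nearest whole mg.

Dose = 6.7 mcg/kg/min × 99 kg = 663.3 mcg/min
663.3 mcg/min × 60 min/hr = 39798 mcg/hr
Concentration = 1333 mg ÷ 376 mL = 3.545213 mg/mL = 3545.213 mcg/mL
Rate = 39798 mcg/hr ÷ 3545.213 mcg/mL = 11.22584 mL/hr
Volume infused = 11.22584 mL/hr × 9.2 hr = 103.2778 mL
Volume remaining = 376 − 103.2778 = 272.7222 mL
Drug remaining = 272.7222 mL × 3545.213 mcg/mL = 966858.4 mcg = 966.8584 mg

967 mg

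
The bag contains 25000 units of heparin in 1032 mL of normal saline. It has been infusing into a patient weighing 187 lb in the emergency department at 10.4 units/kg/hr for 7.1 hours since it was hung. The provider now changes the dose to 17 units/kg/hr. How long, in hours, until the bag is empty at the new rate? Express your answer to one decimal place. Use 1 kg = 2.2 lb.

Initial rate:
Weight = 187 lb ÷ 2.2 lb/kg = 85 kg
Dose = 10.4 units/kg/hr × 85 kg = 884 units/hr
Concentration = 25000 units ÷ 1032 mL = 24.22481 units/mL
Rate = 884 units/hr ÷ 24.22481 units/mL = 36.49152 mL/hr
Volume infused so far = 36.49152 mL/hr × 7.1 hr = 259.0898 mL
Volume remaining = 1032 − 259.0898 = 772.9102 mL
New rate:
Dose = 17 units/kg/hr × 85 kg = 1445 units/hr
Rate = 1445 units/hr ÷ 24.22481 units/mL = 59.6496 mL/hr
Time remaining = 772.9102 mL ÷ 59.6496 mL/hr = 12.95751 hr

13.0 hours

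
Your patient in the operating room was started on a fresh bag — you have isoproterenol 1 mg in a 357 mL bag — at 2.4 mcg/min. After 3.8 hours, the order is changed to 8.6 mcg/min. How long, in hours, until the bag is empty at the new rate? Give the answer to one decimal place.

0.9 hours

Initial rate:
2.4 mcg/min × 60 min/hr = 144 mcg/hr
Concentration = 1 mg ÷ 357 mL = 0.00280112 mg/mL = 2.80112 mcg/mL
Rate = 144 mcg/hr ÷ 2.80112 mcg/mL = 51.408 mL/hr
Volume infused so far = 51.408 mL/hr × 3.8 hr = 195.3504 mL
Volume remaining = 357 − 195.3504 = 161.6496 mL
New rate:
8.6 mcg/min × 60 min/hr = 516 mcg/hr
Rate = 516 mcg/hr ÷ 2.80112 mcg/mL = 184.212 mL/hr
Time remaining = 161.6496 mL ÷ 184.212 mL/hr = 0.8775194 hr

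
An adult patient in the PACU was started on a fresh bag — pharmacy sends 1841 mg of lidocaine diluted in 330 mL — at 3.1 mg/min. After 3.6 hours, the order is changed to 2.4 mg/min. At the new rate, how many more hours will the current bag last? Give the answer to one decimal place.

Initial rate:
3.1 mg/min × 60 min/hr = 186 mg/hr
Concentration = 1841 mg ÷ 330 mL = 5.578788 mg/mL
Rate = 186 mg/hr ÷ 5.578788 mg/mL = 33.34058 mL/hr
Volume infused so far = 33.34058 mL/hr × 3.6 hr = 120.0261 mL
Volume remaining = 330 − 120.0261 = 209.9739 mL
New rate:
2.4 mg/min × 60 min/hr = 144 mg/hr
Rate = 144 mg/hr ÷ 5.578788 mg/mL = 25.81206 mL/hr
Time remaining = 209.9739 mL ÷ 25.81206 mL/hr = 8.134722 hr

8.1 hours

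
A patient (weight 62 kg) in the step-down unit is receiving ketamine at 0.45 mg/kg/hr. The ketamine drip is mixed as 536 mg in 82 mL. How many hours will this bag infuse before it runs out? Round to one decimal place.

Dose = 0.45 mg/kg/hr × 62 kg = 27.9 mg/hr
Concentration = 536 mg ÷ 82 mL = 6.536585 mg/mL
Rate = 27.9 mg/hr ÷ 6.536585 mg/mL = 4.268284 mL/hr
Duration = 82 mL ÷ 4.268284 mL/hr = 19.21147 hr

19.2 hours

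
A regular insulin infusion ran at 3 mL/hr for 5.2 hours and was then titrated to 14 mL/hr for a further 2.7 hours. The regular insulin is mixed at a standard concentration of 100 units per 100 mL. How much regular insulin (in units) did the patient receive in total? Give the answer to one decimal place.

Concentration = 100 units ÷ 100 mL = 1 units/mL
Stage 1: 3 mL/hr × 5.2 hr = 15.6 mL → 15.6 mL × 1 units/mL = 15.6 units
Stage 2: 14 mL/hr × 2.7 hr = 37.8 mL → 37.8 mL × 1 units/mL = 37.8 units
Total = 15.6 + 37.8 = 53.4 units

53.4 units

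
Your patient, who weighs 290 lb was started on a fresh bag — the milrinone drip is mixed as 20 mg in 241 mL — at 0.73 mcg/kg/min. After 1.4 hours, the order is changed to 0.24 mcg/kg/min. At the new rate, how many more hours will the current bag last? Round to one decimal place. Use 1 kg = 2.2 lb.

Initial rate:
Weight = 290 lb ÷ 2.2 lb/kg = 131.8182 kg
Dose = 0.73 mcg/kg/min × 131.8182 kg = 96.22727 mcg/min
96.22727 mcg/min × 60 min/hr = 5773.636 mcg/hr
Concentration = 20 mg ÷ 241 mL = 0.08298755 mg/mL = 82.98755 mcg/mL
Rate = 5773.636 mcg/hr ÷ 82.98755 mcg/mL = 69.57232 mL/hr
Volume infused so far = 69.57232 mL/hr × 1.4 hr = 97.40125 mL
Volume remaining = 241 − 97.40125 = 143.5988 mL
New rate:
Dose = 0.24 mcg/kg/min × 131.8182 kg = 31.63636 mcg/min
31.63636 mcg/min × 60 min/hr = 1898.182 mcg/hr
Rate = 1898.182 mcg/hr ÷ 82.98755 mcg/mL = 22.87309 mL/hr
Time remaining = 143.5988 mL ÷ 22.87309 mL/hr = 6.278065 hr

6.3 hours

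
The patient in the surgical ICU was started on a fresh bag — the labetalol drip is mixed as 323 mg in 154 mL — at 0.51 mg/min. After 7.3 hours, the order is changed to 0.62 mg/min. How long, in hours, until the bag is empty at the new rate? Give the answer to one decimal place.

2.7 hours

Initial rate:
0.51 mg/min × 60 min/hr = 30.6 mg/hr
Concentration = 323 mg ÷ 154 mL = 2.097403 mg/mL
Rate = 30.6 mg/hr ÷ 2.097403 mg/mL = 14.58947 mL/hr
Volume infused so far = 14.58947 mL/hr × 7.3 hr = 106.5032 mL
Volume remaining = 154 − 106.5032 = 47.49684 mL
New rate:
0.62 mg/min × 60 min/hr = 37.2 mg/hr
Rate = 37.2 mg/hr ÷ 2.097403 mg/mL = 17.73622 mL/hr
Time remaining = 47.49684 mL ÷ 17.73622 mL/hr = 2.677957 hr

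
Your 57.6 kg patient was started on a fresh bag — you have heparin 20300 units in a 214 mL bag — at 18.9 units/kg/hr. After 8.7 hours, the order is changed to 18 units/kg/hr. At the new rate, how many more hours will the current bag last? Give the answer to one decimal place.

10.4 hours

Initial rate:
Dose = 18.9 units/kg/hr × 57.6 kg = 1088.64 units/hr
Concentration = 20300 units ÷ 214 mL = 94.85981 units/mL
Rate = 1088.64 units/hr ÷ 94.85981 units/mL = 11.4763 mL/hr
Volume infused so far = 11.4763 mL/hr × 8.7 hr = 99.84384 mL
Volume remaining = 214 − 99.84384 = 114.1562 mL
New rate:
Dose = 18 units/kg/hr × 57.6 kg = 1036.8 units/hr
Rate = 1036.8 units/hr ÷ 94.85981 units/mL = 10.92981 mL/hr
Time remaining = 114.1562 mL ÷ 10.92981 mL/hr = 10.44448 hr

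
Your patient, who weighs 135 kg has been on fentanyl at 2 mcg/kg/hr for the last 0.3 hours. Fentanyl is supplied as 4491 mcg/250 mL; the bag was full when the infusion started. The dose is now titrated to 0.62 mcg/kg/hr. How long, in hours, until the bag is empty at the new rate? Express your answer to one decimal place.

Initial rate:
Dose = 2 mcg/kg/hr × 135 kg = 270 mcg/hr
Concentration = 4491 mcg ÷ 250 mL = 17.964 mcg/mL
Rate = 270 mcg/hr ÷ 17.964 mcg/mL = 15.03006 mL/hr
Volume infused so far = 15.03006 mL/hr × 0.3 hr = 4.509018 mL
Volume remaining = 250 − 4.509018 = 245.491 mL
New rate:
Dose = 0.62 mcg/kg/hr × 135 kg = 83.7 mcg/hr
Rate = 83.7 mcg/hr ÷ 17.964 mcg/mL = 4.659319 mL/hr
Time remaining = 245.491 mL ÷ 4.659319 mL/hr = 52.68817 hr

52.7 hours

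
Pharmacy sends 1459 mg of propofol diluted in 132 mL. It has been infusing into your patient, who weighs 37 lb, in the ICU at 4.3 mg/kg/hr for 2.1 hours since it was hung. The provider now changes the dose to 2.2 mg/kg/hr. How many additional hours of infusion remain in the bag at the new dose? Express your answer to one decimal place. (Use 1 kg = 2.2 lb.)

Initial rate:
Weight = 37 lb ÷ 2.2 lb/kg = 16.81818 kg
Dose = 4.3 mg/kg/hr × 16.81818 kg = 72.31818 mg/hr
Concentration = 1459 mg ÷ 132 mL = 11.05303 mg/mL
Rate = 72.31818 mg/hr ÷ 11.05303 mg/mL = 6.542838 mL/hr
Volume infused so far = 6.542838 mL/hr × 2.1 hr = 13.73996 mL
Volume remaining = 132 − 13.73996 = 118.26 mL
New rate:
Dose = 2.2 mg/kg/hr × 16.81818 kg = 37 mg/hr
Rate = 37 mg/hr ÷ 11.05303 mg/mL = 3.347498 mL/hr
Time remaining = 118.26 mL ÷ 3.347498 mL/hr = 35.32789 hr

35.3 hours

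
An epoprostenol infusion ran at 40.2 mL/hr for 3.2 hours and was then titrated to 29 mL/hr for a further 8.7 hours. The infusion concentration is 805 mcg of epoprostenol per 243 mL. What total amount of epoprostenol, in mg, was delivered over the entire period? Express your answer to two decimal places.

1.26 mg

Concentration = 805 mcg ÷ 243 mL = 3.312757 mcg/mL
Stage 1: 40.2 mL/hr × 3.2 hr = 128.64 mL → 128.64 mL × 3.312757 mcg/mL = 426.1531 mcg
Stage 2: 29 mL/hr × 8.7 hr = 252.3 mL → 252.3 mL × 3.312757 mcg/mL = 835.8086 mcg
Total = 426.1531 + 835.8086 = 1261.962 mcg = 1.261962 mg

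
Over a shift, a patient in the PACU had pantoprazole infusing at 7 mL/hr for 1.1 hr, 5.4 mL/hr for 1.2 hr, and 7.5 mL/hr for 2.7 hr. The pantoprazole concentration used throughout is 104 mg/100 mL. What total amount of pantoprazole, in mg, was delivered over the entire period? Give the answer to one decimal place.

Concentration = 104 mg ÷ 100 mL = 1.04 mg/mL
Stage 1: 7 mL/hr × 1.1 hr = 7.7 mL → 7.7 mL × 1.04 mg/mL = 8.008 mg
Stage 2: 5.4 mL/hr × 1.2 hr = 6.48 mL → 6.48 mL × 1.04 mg/mL = 6.7392 mg
Stage 3: 7.5 mL/hr × 2.7 hr = 20.25 mL → 20.25 mL × 1.04 mg/mL = 21.06 mg
Total = 8.008 + 6.7392 + 21.06 = 35.8072 mg

35.8 mg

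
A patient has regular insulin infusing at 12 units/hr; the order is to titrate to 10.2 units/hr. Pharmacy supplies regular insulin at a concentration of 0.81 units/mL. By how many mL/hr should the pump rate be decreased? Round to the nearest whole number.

2 mL/hr

At the current dose:
Rate = 12 units/hr ÷ 0.81 units/mL = 14.81481 mL/hr
At the new dose:
Rate = 10.2 units/hr ÷ 0.81 units/mL = 12.59259 mL/hr
Change = 12.59259 − 14.81481 = -2.222222 mL/hr → 2.222222 mL/hr decrease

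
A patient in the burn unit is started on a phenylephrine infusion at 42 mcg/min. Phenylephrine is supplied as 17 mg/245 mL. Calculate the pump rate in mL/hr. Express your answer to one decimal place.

42 mcg/min × 60 min/hr = 2520 mcg/hr
Concentration = 17 mg ÷ 245 mL = 0.06938776 mg/mL = 69.38776 mcg/mL
Rate = 2520 mcg/hr ÷ 69.38776 mcg/mL = 36.31765 mL/hr

36.3 mL/hr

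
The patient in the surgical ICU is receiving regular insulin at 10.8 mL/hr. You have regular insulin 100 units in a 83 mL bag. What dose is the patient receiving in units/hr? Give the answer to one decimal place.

Concentration = 100 units ÷ 83 mL = 1.204819 units/mL
Drug rate = 10.8 mL/hr × 1.204819 units/mL = 13.01205 units/hr

13.0 units/hr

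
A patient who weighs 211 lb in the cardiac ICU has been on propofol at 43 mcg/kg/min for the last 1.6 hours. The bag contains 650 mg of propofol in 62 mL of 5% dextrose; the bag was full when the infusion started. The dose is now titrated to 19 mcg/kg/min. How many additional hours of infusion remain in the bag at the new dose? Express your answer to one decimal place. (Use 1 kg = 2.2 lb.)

Initial rate:
Weight = 211 lb ÷ 2.2 lb/kg = 95.90909 kg
Dose = 43 mcg/kg/min × 95.90909 kg = 4124.091 mcg/min
4124.091 mcg/min × 60 min/hr = 247445.5 mcg/hr
Concentration = 650 mg ÷ 62 mL = 10.48387 mg/mL = 10483.87 mcg/mL
Rate = 247445.5 mcg/hr ÷ 10483.87 mcg/mL = 23.60249 mL/hr
Volume infused so far = 23.60249 mL/hr × 1.6 hr = 37.76398 mL
Volume remaining = 62 − 37.76398 = 24.23602 mL
New rate:
Dose = 19 mcg/kg/min × 95.90909 kg = 1822.273 mcg/min
1822.273 mcg/min × 60 min/hr = 109336.4 mcg/hr
Rate = 109336.4 mcg/hr ÷ 10483.87 mcg/mL = 10.42901 mL/hr
Time remaining = 24.23602 mL ÷ 10.42901 mL/hr = 2.323905 hr

2.3 hours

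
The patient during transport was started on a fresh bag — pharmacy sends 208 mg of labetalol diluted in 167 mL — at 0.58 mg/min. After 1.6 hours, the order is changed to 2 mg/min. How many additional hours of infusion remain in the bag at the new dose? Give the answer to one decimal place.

1.3 hours

Initial rate:
0.58 mg/min × 60 min/hr = 34.8 mg/hr
Concentration = 208 mg ÷ 167 mL = 1.245509 mg/mL
Rate = 34.8 mg/hr ÷ 1.245509 mg/mL = 27.94038 mL/hr
Volume infused so far = 27.94038 mL/hr × 1.6 hr = 44.70462 mL
Volume remaining = 167 − 44.70462 = 122.2954 mL
New rate:
2 mg/min × 60 min/hr = 120 mg/hr
Rate = 120 mg/hr ÷ 1.245509 mg/mL = 96.34615 mL/hr
Time remaining = 122.2954 mL ÷ 96.34615 mL/hr = 1.269333 hr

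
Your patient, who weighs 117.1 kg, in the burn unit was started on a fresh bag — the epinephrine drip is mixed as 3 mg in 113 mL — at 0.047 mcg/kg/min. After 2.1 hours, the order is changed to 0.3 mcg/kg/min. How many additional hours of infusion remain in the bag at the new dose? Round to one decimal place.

Initial rate:
Dose = 0.047 mcg/kg/min × 117.1 kg = 5.5037 mcg/min
5.5037 mcg/min × 60 min/hr = 330.222 mcg/hr
Concentration = 3 mg ÷ 113 mL = 0.02654867 mg/mL = 26.54867 mcg/mL
Rate = 330.222 mcg/hr ÷ 26.54867 mcg/mL = 12.43836 mL/hr
Volume infused so far = 12.43836 mL/hr × 2.1 hr = 26.12056 mL
Volume remaining = 113 − 26.12056 = 86.87944 mL
New rate:
Dose = 0.3 mcg/kg/min × 117.1 kg = 35.13 mcg/min
35.13 mcg/min × 60 min/hr = 2107.8 mcg/hr
Rate = 2107.8 mcg/hr ÷ 26.54867 mcg/mL = 79.3938 mL/hr
Time remaining = 86.87944 mL ÷ 79.3938 mL/hr = 1.094285 hr

1.1 hours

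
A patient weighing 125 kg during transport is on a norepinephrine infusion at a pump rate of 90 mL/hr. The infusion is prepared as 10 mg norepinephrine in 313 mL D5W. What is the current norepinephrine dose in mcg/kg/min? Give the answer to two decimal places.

0.38 mcg/kg/min

Concentration = 10 mg ÷ 313 mL = 0.03194888 mg/mL = 31.94888 mcg/mL
Drug rate = 90 mL/hr × 31.94888 mcg/mL = 2875.399 mcg/hr
2875.399 mcg/hr ÷ 60 min/hr = 47.92332 mcg/min
47.92332 mcg/min ÷ 125 kg = 0.3833866 mcg/kg/min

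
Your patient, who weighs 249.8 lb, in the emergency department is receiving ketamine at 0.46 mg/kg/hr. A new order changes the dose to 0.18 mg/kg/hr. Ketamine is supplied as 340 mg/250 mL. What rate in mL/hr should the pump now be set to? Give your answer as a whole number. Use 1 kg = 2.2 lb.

Weight = 249.8 lb ÷ 2.2 lb/kg = 113.5455 kg
Dose = 0.18 mg/kg/hr × 113.5455 kg = 20.43818 mg/hr
Concentration = 340 mg ÷ 250 mL = 1.36 mg/mL
Rate = 20.43818 mg/hr ÷ 1.36 mg/mL = 15.02807 mL/hr

15 mL/hr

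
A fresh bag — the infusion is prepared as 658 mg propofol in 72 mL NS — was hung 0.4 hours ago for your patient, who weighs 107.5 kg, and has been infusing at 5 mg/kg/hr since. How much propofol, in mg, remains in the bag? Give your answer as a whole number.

443 mg

Dose = 5 mg/kg/hr × 107.5 kg = 537.5 mg/hr
Concentration = 658 mg ÷ 72 mL = 9.138889 mg/mL
Rate = 537.5 mg/hr ÷ 9.138889 mg/mL = 58.81459 mL/hr
Volume infused = 58.81459 mL/hr × 0.4 hr = 23.52584 mL
Volume remaining = 72 − 23.52584 = 48.47416 mL
Drug remaining = 48.47416 mL × 9.138889 mg/mL = 443 mg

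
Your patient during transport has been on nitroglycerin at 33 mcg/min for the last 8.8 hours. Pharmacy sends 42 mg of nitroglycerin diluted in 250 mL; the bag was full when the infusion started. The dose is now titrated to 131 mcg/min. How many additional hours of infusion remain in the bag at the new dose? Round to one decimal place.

3.1 hours

Initial rate:
33 mcg/min × 60 min/hr = 1980 mcg/hr
Concentration = 42 mg ÷ 250 mL = 0.168 mg/mL = 168 mcg/mL
Rate = 1980 mcg/hr ÷ 168 mcg/mL = 11.78571 mL/hr
Volume infused so far = 11.78571 mL/hr × 8.8 hr = 103.7143 mL
Volume remaining = 250 − 103.7143 = 146.2857 mL
New rate:
131 mcg/min × 60 min/hr = 7860 mcg/hr
Rate = 7860 mcg/hr ÷ 168 mcg/mL = 46.78571 mL/hr
Time remaining = 146.2857 mL ÷ 46.78571 mL/hr = 3.126718 hr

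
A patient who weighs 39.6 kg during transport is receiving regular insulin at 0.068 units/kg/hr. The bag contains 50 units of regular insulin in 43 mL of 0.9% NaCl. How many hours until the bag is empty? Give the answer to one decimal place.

Dose = 0.068 units/kg/hr × 39.6 kg = 2.6928 units/hr
Concentration = 50 units ÷ 43 mL = 1.162791 units/mL
Rate = 2.6928 units/hr ÷ 1.162791 units/mL = 2.315808 mL/hr
Duration = 43 mL ÷ 2.315808 mL/hr = 18.56803 hr

18.6 hours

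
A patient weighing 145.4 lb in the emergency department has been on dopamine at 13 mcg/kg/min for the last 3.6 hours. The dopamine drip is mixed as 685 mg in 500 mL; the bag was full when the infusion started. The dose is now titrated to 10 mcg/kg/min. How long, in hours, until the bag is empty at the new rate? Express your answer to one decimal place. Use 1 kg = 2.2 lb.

12.6 hours

Initial rate:
Weight = 145.4 lb ÷ 2.2 lb/kg = 66.09091 kg
Dose = 13 mcg/kg/min × 66.09091 kg = 859.1818 mcg/min
859.1818 mcg/min × 60 min/hr = 51550.91 mcg/hr
Concentration = 685 mg ÷ 500 mL = 1.37 mg/mL = 1370 mcg/mL
Rate = 51550.91 mcg/hr ÷ 1370 mcg/mL = 37.6284 mL/hr
Volume infused so far = 37.6284 mL/hr × 3.6 hr = 135.4622 mL
Volume remaining = 500 − 135.4622 = 364.5378 mL
New rate:
Dose = 10 mcg/kg/min × 66.09091 kg = 660.9091 mcg/min
660.9091 mcg/min × 60 min/hr = 39654.55 mcg/hr
Rate = 39654.55 mcg/hr ÷ 1370 mcg/mL = 28.94492 mL/hr
Time remaining = 364.5378 mL ÷ 28.94492 mL/hr = 12.59419 hr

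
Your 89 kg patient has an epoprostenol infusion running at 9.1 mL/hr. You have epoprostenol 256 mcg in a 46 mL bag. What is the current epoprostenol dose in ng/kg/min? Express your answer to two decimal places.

Concentration = 256 mcg ÷ 46 mL = 5.565217 mcg/mL = 5565.217 ng/mL
Drug rate = 9.1 mL/hr × 5565.217 ng/mL = 50643.48 ng/hr
50643.48 ng/hr ÷ 60 min/hr = 844.058 ng/min
844.058 ng/min ÷ 89 kg = 9.483797 ng/kg/min

9.48 ng/kg/min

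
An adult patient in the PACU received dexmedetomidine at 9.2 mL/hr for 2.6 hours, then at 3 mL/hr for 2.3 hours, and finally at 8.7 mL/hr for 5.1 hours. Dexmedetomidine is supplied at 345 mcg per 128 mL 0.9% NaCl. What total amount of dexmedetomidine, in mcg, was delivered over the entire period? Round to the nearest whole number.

203 mcg

Concentration = 345 mcg ÷ 128 mL = 2.695312 mcg/mL
Stage 1: 9.2 mL/hr × 2.6 hr = 23.92 mL → 23.92 mL × 2.695312 mcg/mL = 64.47187 mcg
Stage 2: 3 mL/hr × 2.3 hr = 6.9 mL → 6.9 mL × 2.695312 mcg/mL = 18.59766 mcg
Stage 3: 8.7 mL/hr × 5.1 hr = 44.37 mL → 44.37 mL × 2.695312 mcg/mL = 119.591 mcg
Total = 64.47187 + 18.59766 + 119.591 = 202.6605 mcg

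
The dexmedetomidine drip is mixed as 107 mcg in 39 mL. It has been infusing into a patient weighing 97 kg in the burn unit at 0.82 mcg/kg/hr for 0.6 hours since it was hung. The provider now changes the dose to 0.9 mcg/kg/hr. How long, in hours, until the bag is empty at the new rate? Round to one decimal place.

Initial rate:
Dose = 0.82 mcg/kg/hr × 97 kg = 79.54 mcg/hr
Concentration = 107 mcg ÷ 39 mL = 2.74359 mcg/mL
Rate = 79.54 mcg/hr ÷ 2.74359 mcg/mL = 28.99121 mL/hr
Volume infused so far = 28.99121 mL/hr × 0.6 hr = 17.39473 mL
Volume remaining = 39 − 17.39473 = 21.60527 mL
New rate:
Dose = 0.9 mcg/kg/hr × 97 kg = 87.3 mcg/hr
Rate = 87.3 mcg/hr ÷ 2.74359 mcg/mL = 31.81963 mL/hr
Time remaining = 21.60527 mL ÷ 31.81963 mL/hr = 0.678992 hr

0.7 hours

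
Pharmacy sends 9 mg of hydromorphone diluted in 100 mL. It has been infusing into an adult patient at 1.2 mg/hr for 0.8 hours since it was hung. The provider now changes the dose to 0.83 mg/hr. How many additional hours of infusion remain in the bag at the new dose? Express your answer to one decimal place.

9.7 hours

Initial rate:
Concentration = 9 mg ÷ 100 mL = 0.09 mg/mL
Rate = 1.2 mg/hr ÷ 0.09 mg/mL = 13.33333 mL/hr
Volume infused so far = 13.33333 mL/hr × 0.8 hr = 10.66667 mL
Volume remaining = 100 − 10.66667 = 89.33333 mL
New rate:
Rate = 0.83 mg/hr ÷ 0.09 mg/mL = 9.222222 mL/hr
Time remaining = 89.33333 mL ÷ 9.222222 mL/hr = 9.686747 hr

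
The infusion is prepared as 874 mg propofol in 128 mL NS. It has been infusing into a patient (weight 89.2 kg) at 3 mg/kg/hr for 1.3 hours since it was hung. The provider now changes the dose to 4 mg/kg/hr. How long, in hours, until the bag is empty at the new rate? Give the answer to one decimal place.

1.5 hours

Initial rate:
Dose = 3 mg/kg/hr × 89.2 kg = 267.6 mg/hr
Concentration = 874 mg ÷ 128 mL = 6.828125 mg/mL
Rate = 267.6 mg/hr ÷ 6.828125 mg/mL = 39.19085 mL/hr
Volume infused so far = 39.19085 mL/hr × 1.3 hr = 50.9481 mL
Volume remaining = 128 − 50.9481 = 77.0519 mL
New rate:
Dose = 4 mg/kg/hr × 89.2 kg = 356.8 mg/hr
Rate = 356.8 mg/hr ÷ 6.828125 mg/mL = 52.25446 mL/hr
Time remaining = 77.0519 mL ÷ 52.25446 mL/hr = 1.474552 hr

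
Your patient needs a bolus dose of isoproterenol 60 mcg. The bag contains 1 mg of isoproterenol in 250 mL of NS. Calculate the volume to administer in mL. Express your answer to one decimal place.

Concentration = 1 mg ÷ 250 mL = 0.004 mg/mL = 4 mcg/mL
Volume = 60 mcg ÷ 4 mcg/mL = 15 mL

15.0 mL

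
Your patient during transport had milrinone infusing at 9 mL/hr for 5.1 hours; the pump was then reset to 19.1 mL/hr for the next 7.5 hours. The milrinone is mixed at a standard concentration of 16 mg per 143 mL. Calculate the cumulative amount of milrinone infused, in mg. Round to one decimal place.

21.2 mg

Concentration = 16 mg ÷ 143 mL = 0.1118881 mg/mL
Stage 1: 9 mL/hr × 5.1 hr = 45.9 mL → 45.9 mL × 0.1118881 mg/mL = 5.135664 mg
Stage 2: 19.1 mL/hr × 7.5 hr = 143.25 mL → 143.25 mL × 0.1118881 mg/mL = 16.02797 mg
Total = 5.135664 + 16.02797 = 21.16364 mg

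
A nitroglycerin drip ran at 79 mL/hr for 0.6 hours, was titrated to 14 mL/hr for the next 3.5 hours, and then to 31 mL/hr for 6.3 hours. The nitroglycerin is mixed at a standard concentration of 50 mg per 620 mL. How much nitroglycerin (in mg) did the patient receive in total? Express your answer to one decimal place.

Concentration = 50 mg ÷ 620 mL = 0.08064516 mg/mL
Stage 1: 79 mL/hr × 0.6 hr = 47.4 mL → 47.4 mL × 0.08064516 mg/mL = 3.822581 mg
Stage 2: 14 mL/hr × 3.5 hr = 49 mL → 49 mL × 0.08064516 mg/mL = 3.951613 mg
Stage 3: 31 mL/hr × 6.3 hr = 195.3 mL → 195.3 mL × 0.08064516 mg/mL = 15.75 mg
Total = 3.822581 + 3.951613 + 15.75 = 23.52419 mg

23.5 mg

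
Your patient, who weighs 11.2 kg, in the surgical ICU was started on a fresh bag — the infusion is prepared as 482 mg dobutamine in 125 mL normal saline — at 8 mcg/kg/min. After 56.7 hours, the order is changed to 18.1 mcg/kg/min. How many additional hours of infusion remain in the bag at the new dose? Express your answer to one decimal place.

Initial rate:
Dose = 8 mcg/kg/min × 11.2 kg = 89.6 mcg/min
89.6 mcg/min × 60 min/hr = 5376 mcg/hr
Concentration = 482 mg ÷ 125 mL = 3.856 mg/mL = 3856 mcg/mL
Rate = 5376 mcg/hr ÷ 3856 mcg/mL = 1.394191 mL/hr
Volume infused so far = 1.394191 mL/hr × 56.7 hr = 79.05062 mL
Volume remaining = 125 − 79.05062 = 45.94938 mL
New rate:
Dose = 18.1 mcg/kg/min × 11.2 kg = 202.72 mcg/min
202.72 mcg/min × 60 min/hr = 12163.2 mcg/hr
Rate = 12163.2 mcg/hr ÷ 3856 mcg/mL = 3.154357 mL/hr
Time remaining = 45.94938 mL ÷ 3.154357 mL/hr = 14.56696 hr

14.6 hours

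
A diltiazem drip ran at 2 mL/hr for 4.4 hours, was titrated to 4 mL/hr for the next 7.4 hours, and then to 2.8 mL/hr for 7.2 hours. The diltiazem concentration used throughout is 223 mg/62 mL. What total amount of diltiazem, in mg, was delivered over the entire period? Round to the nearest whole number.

Concentration = 223 mg ÷ 62 mL = 3.596774 mg/mL
Stage 1: 2 mL/hr × 4.4 hr = 8.8 mL → 8.8 mL × 3.596774 mg/mL = 31.65161 mg
Stage 2: 4 mL/hr × 7.4 hr = 29.6 mL → 29.6 mL × 3.596774 mg/mL = 106.4645 mg
Stage 3: 2.8 mL/hr × 7.2 hr = 20.16 mL → 20.16 mL × 3.596774 mg/mL = 72.51097 mg
Total = 31.65161 + 106.4645 + 72.51097 = 210.6271 mg

211 mg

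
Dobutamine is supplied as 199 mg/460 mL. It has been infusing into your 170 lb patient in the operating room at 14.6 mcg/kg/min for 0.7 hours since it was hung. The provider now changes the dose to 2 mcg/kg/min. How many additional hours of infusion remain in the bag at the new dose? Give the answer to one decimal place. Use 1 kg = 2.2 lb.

Initial rate:
Weight = 170 lb ÷ 2.2 lb/kg = 77.27273 kg
Dose = 14.6 mcg/kg/min × 77.27273 kg = 1128.182 mcg/min
1128.182 mcg/min × 60 min/hr = 67690.91 mcg/hr
Concentration = 199 mg ÷ 460 mL = 0.4326087 mg/mL = 432.6087 mcg/mL
Rate = 67690.91 mcg/hr ÷ 432.6087 mcg/mL = 156.4714 mL/hr
Volume infused so far = 156.4714 mL/hr × 0.7 hr = 109.53 mL
Volume remaining = 460 − 109.53 = 350.47 mL
New rate:
Dose = 2 mcg/kg/min × 77.27273 kg = 154.5455 mcg/min
154.5455 mcg/min × 60 min/hr = 9272.727 mcg/hr
Rate = 9272.727 mcg/hr ÷ 432.6087 mcg/mL = 21.43444 mL/hr
Time remaining = 350.47 mL ÷ 21.43444 mL/hr = 16.35078 hr

16.4 hours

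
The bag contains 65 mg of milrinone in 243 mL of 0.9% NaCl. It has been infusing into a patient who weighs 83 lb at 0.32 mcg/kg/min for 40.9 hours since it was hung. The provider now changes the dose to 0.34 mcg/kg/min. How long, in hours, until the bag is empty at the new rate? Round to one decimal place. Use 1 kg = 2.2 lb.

46.0 hours

Initial rate:
Weight = 83 lb ÷ 2.2 lb/kg = 37.72727 kg
Dose = 0.32 mcg/kg/min × 37.72727 kg = 12.07273 mcg/min
12.07273 mcg/min × 60 min/hr = 724.3636 mcg/hr
Concentration = 65 mg ÷ 243 mL = 0.2674897 mg/mL = 267.4897 mcg/mL
Rate = 724.3636 mcg/hr ÷ 267.4897 mcg/mL = 2.708006 mL/hr
Volume infused so far = 2.708006 mL/hr × 40.9 hr = 110.7574 mL
Volume remaining = 243 − 110.7574 = 132.2426 mL
New rate:
Dose = 0.34 mcg/kg/min × 37.72727 kg = 12.82727 mcg/min
12.82727 mcg/min × 60 min/hr = 769.6364 mcg/hr
Rate = 769.6364 mcg/hr ÷ 267.4897 mcg/mL = 2.877256 mL/hr
Time remaining = 132.2426 mL ÷ 2.877256 mL/hr = 45.96135 hr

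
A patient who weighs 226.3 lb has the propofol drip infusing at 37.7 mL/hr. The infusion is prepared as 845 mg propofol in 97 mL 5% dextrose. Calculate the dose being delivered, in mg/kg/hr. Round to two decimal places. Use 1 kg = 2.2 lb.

Weight = 226.3 lb ÷ 2.2 lb/kg = 102.8636 kg
Concentration = 845 mg ÷ 97 mL = 8.71134 mg/mL
Drug rate = 37.7 mL/hr × 8.71134 mg/mL = 328.4175 mg/hr
328.4175 mg/hr ÷ 102.8636 kg = 3.192747 mg/kg/hr

3.19 mg/kg/hr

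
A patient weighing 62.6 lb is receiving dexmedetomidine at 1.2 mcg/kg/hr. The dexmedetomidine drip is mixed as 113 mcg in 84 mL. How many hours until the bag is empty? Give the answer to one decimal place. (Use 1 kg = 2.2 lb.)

3.3 hours

Weight = 62.6 lb ÷ 2.2 lb/kg = 28.45455 kg
Dose = 1.2 mcg/kg/hr × 28.45455 kg = 34.14545 mcg/hr
Concentration = 113 mcg ÷ 84 mL = 1.345238 mcg/mL
Rate = 34.14545 mcg/hr ÷ 1.345238 mcg/mL = 25.38246 mL/hr
Duration = 84 mL ÷ 25.38246 mL/hr = 3.309372 hr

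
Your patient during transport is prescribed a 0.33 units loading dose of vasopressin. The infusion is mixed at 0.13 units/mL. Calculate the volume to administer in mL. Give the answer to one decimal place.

Volume = 0.33 units ÷ 0.13 units/mL = 2.538462 mL

2.5 mL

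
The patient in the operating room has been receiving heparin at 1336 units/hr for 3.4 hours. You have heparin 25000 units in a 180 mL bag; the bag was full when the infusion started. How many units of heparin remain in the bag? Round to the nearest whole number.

20458 units

Concentration = 25000 units ÷ 180 mL = 138.8889 units/mL
Rate = 1336 units/hr ÷ 138.8889 units/mL = 9.6192 mL/hr
Volume infused = 9.6192 mL/hr × 3.4 hr = 32.70528 mL
Volume remaining = 180 − 32.70528 = 147.2947 mL
Drug remaining = 147.2947 mL × 138.8889 units/mL = 20457.6 units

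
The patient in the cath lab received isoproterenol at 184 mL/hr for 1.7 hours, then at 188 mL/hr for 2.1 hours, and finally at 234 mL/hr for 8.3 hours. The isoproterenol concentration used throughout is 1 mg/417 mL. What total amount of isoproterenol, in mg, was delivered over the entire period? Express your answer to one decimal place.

6.4 mg

Concentration = 1 mg ÷ 417 mL = 0.002398082 mg/mL
Stage 1: 184 mL/hr × 1.7 hr = 312.8 mL → 312.8 mL × 0.002398082 mg/mL = 0.7501199 mg
Stage 2: 188 mL/hr × 2.1 hr = 394.8 mL → 394.8 mL × 0.002398082 mg/mL = 0.9467626 mg
Stage 3: 234 mL/hr × 8.3 hr = 1942.2 mL → 1942.2 mL × 0.002398082 mg/mL = 4.657554 mg
Total = 0.7501199 + 0.9467626 + 4.657554 = 6.354436 mg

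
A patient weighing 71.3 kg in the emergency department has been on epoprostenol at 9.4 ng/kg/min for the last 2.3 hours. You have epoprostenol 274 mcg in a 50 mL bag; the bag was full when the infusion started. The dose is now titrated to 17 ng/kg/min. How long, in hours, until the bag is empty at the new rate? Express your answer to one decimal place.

Initial rate:
Dose = 9.4 ng/kg/min × 71.3 kg = 670.22 ng/min
670.22 ng/min × 60 min/hr = 40213.2 ng/hr
Concentration = 274 mcg ÷ 50 mL = 5.48 mcg/mL = 5480 ng/mL
Rate = 40213.2 ng/hr ÷ 5480 ng/mL = 7.338175 mL/hr
Volume infused so far = 7.338175 mL/hr × 2.3 hr = 16.8778 mL
Volume remaining = 50 − 16.8778 = 33.1222 mL
New rate:
Dose = 17 ng/kg/min × 71.3 kg = 1212.1 ng/min
1212.1 ng/min × 60 min/hr = 72726 ng/hr
Rate = 72726 ng/hr ÷ 5480 ng/mL = 13.27117 mL/hr
Time remaining = 33.1222 mL ÷ 13.27117 mL/hr = 2.495801 hr

2.5 hours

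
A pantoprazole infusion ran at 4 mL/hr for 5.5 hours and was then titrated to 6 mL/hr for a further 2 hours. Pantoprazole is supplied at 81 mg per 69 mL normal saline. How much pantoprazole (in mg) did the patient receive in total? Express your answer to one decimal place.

39.9 mg

Concentration = 81 mg ÷ 69 mL = 1.173913 mg/mL
Stage 1: 4 mL/hr × 5.5 hr = 22 mL → 22 mL × 1.173913 mg/mL = 25.82609 mg
Stage 2: 6 mL/hr × 2 hr = 12 mL → 12 mL × 1.173913 mg/mL = 14.08696 mg
Total = 25.82609 + 14.08696 = 39.91304 mg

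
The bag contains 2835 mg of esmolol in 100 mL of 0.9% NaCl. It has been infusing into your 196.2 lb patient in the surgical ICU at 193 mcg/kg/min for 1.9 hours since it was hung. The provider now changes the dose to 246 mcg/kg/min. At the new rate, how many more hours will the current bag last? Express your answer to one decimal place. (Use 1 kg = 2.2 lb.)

Initial rate:
Weight = 196.2 lb ÷ 2.2 lb/kg = 89.18182 kg
Dose = 193 mcg/kg/min × 89.18182 kg = 17212.09 mcg/min
17212.09 mcg/min × 60 min/hr = 1032725 mcg/hr
Concentration = 2835 mg ÷ 100 mL = 28.35 mg/mL = 28350 mcg/mL
Rate = 1032725 mcg/hr ÷ 28350 mcg/mL = 36.42771 mL/hr
Volume infused so far = 36.42771 mL/hr × 1.9 hr = 69.21264 mL
Volume remaining = 100 − 69.21264 = 30.78736 mL
New rate:
Dose = 246 mcg/kg/min × 89.18182 kg = 21938.73 mcg/min
21938.73 mcg/min × 60 min/hr = 1316324 mcg/hr
Rate = 1316324 mcg/hr ÷ 28350 mcg/mL = 46.43117 mL/hr
Time remaining = 30.78736 mL ÷ 46.43117 mL/hr = 0.6630753 hr

0.7 hours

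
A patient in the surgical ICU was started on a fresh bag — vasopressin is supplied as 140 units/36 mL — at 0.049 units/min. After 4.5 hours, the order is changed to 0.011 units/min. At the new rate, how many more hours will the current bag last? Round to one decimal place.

192.1 hours

Initial rate:
0.049 units/min × 60 min/hr = 2.94 units/hr
Concentration = 140 units ÷ 36 mL = 3.888889 units/mL
Rate = 2.94 units/hr ÷ 3.888889 units/mL = 0.756 mL/hr
Volume infused so far = 0.756 mL/hr × 4.5 hr = 3.402 mL
Volume remaining = 36 − 3.402 = 32.598 mL
New rate:
0.011 units/min × 60 min/hr = 0.66 units/hr
Rate = 0.66 units/hr ÷ 3.888889 units/mL = 0.1697143 mL/hr
Time remaining = 32.598 mL ÷ 0.1697143 mL/hr = 192.0758 hr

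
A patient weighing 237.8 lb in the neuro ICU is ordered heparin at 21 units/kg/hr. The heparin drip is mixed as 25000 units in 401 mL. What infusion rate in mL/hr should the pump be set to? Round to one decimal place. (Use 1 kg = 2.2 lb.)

36.4 mL/hr

Weight = 237.8 lb ÷ 2.2 lb/kg = 108.0909 kg
Dose = 21 units/kg/hr × 108.0909 kg = 2269.909 units/hr
Concentration = 25000 units ÷ 401 mL = 62.34414 units/mL
Rate = 2269.909 units/hr ÷ 62.34414 units/mL = 36.40934 mL/hr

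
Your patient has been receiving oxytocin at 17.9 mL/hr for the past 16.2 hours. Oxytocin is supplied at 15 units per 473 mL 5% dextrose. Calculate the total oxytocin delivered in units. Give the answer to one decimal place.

9.2 units

Concentration = 15 units ÷ 473 mL = 0.03171247 units/mL = 31.71247 milliunits/mL
Drug rate = 17.9 mL/hr × 31.71247 milliunits/mL = 567.6533 milliunits/hr
Total = 567.6533 milliunits/hr × 16.2 hr = 9195.983 milliunits = 9.195983 units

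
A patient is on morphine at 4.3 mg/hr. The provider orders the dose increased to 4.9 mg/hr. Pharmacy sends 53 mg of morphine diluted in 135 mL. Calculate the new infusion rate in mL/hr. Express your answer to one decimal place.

Concentration = 53 mg ÷ 135 mL = 0.3925926 mg/mL
Rate = 4.9 mg/hr ÷ 0.3925926 mg/mL = 12.48113 mL/hr

12.5 mL/hr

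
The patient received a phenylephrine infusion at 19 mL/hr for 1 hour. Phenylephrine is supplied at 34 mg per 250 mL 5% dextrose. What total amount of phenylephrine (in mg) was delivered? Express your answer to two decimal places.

2.58 mg

Concentration = 34 mg ÷ 250 mL = 0.136 mg/mL = 136 mcg/mL
Drug rate = 19 mL/hr × 136 mcg/mL = 2584 mcg/hr
Total = 2584 mcg/hr × 1 hr = 2584 mcg = 2.584 mg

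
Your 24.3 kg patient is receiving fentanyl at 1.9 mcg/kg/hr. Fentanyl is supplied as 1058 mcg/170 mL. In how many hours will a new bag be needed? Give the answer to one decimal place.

Dose = 1.9 mcg/kg/hr × 24.3 kg = 46.17 mcg/hr
Concentration = 1058 mcg ÷ 170 mL = 6.223529 mcg/mL
Rate = 46.17 mcg/hr ÷ 6.223529 mcg/mL = 7.41862 mL/hr
Duration = 170 mL ÷ 7.41862 mL/hr = 22.91531 hr

22.9 hours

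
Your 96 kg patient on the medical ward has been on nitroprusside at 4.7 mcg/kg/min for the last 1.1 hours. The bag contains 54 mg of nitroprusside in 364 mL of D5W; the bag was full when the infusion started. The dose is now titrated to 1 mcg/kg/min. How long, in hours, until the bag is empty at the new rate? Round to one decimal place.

4.2 hours

Initial rate:
Dose = 4.7 mcg/kg/min × 96 kg = 451.2 mcg/min
451.2 mcg/min × 60 min/hr = 27072 mcg/hr
Concentration = 54 mg ÷ 364 mL = 0.1483516 mg/mL = 148.3516 mcg/mL
Rate = 27072 mcg/hr ÷ 148.3516 mcg/mL = 182.4853 mL/hr
Volume infused so far = 182.4853 mL/hr × 1.1 hr = 200.7339 mL
Volume remaining = 364 − 200.7339 = 163.2661 mL
New rate:
Dose = 1 mcg/kg/min × 96 kg = 96 mcg/min
96 mcg/min × 60 min/hr = 5760 mcg/hr
Rate = 5760 mcg/hr ÷ 148.3516 mcg/mL = 38.82667 mL/hr
Time remaining = 163.2661 mL ÷ 38.82667 mL/hr = 4.205 hr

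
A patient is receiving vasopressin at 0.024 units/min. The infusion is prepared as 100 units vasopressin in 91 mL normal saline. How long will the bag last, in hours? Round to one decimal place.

0.024 units/min × 60 min/hr = 1.44 units/hr
Concentration = 100 units ÷ 91 mL = 1.098901 units/mL
Rate = 1.44 units/hr ÷ 1.098901 units/mL = 1.3104 mL/hr
Duration = 91 mL ÷ 1.3104 mL/hr = 69.44444 hr

69.4 hours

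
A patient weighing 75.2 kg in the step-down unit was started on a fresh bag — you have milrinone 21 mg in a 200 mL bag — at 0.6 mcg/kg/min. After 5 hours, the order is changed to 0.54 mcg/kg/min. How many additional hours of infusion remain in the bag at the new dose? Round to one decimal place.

Initial rate:
Dose = 0.6 mcg/kg/min × 75.2 kg = 45.12 mcg/min
45.12 mcg/min × 60 min/hr = 2707.2 mcg/hr
Concentration = 21 mg ÷ 200 mL = 0.105 mg/mL = 105 mcg/mL
Rate = 2707.2 mcg/hr ÷ 105 mcg/mL = 25.78286 mL/hr
Volume infused so far = 25.78286 mL/hr × 5 hr = 128.9143 mL
Volume remaining = 200 − 128.9143 = 71.08571 mL
New rate:
Dose = 0.54 mcg/kg/min × 75.2 kg = 40.608 mcg/min
40.608 mcg/min × 60 min/hr = 2436.48 mcg/hr
Rate = 2436.48 mcg/hr ÷ 105 mcg/mL = 23.20457 mL/hr
Time remaining = 71.08571 mL ÷ 23.20457 mL/hr = 3.063436 hr

3.1 hours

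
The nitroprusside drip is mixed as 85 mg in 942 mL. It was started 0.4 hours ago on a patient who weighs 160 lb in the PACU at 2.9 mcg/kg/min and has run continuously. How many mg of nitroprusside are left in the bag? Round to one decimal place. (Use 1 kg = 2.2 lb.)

Weight = 160 lb ÷ 2.2 lb/kg = 72.72727 kg
Dose = 2.9 mcg/kg/min × 72.72727 kg = 210.9091 mcg/min
210.9091 mcg/min × 60 min/hr = 12654.55 mcg/hr
Concentration = 85 mg ÷ 942 mL = 0.09023355 mg/mL = 90.23355 mcg/mL
Rate = 12654.55 mcg/hr ÷ 90.23355 mcg/mL = 140.2421 mL/hr
Volume infused = 140.2421 mL/hr × 0.4 hr = 56.09686 mL
Volume remaining = 942 − 56.09686 = 885.9031 mL
Drug remaining = 885.9031 mL × 90.23355 mcg/mL = 79938.18 mcg = 79.93818 mg

79.9 mg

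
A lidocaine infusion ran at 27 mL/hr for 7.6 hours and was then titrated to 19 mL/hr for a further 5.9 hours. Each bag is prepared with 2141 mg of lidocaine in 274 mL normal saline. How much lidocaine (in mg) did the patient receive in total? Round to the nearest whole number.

2479 mg

Concentration = 2141 mg ÷ 274 mL = 7.813869 mg/mL
Stage 1: 27 mL/hr × 7.6 hr = 205.2 mL → 205.2 mL × 7.813869 mg/mL = 1603.406 mg
Stage 2: 19 mL/hr × 5.9 hr = 112.1 mL → 112.1 mL × 7.813869 mg/mL = 875.9347 mg
Total = 1603.406 + 875.9347 = 2479.341 mg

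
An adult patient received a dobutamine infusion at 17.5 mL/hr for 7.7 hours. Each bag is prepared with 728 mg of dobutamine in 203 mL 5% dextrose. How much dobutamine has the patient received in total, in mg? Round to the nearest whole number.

Concentration = 728 mg ÷ 203 mL = 3.586207 mg/mL = 3586.207 mcg/mL
Drug rate = 17.5 mL/hr × 3586.207 mcg/mL = 62758.62 mcg/hr
Total = 62758.62 mcg/hr × 7.7 hr = 483241.4 mcg = 483.2414 mg

483 mg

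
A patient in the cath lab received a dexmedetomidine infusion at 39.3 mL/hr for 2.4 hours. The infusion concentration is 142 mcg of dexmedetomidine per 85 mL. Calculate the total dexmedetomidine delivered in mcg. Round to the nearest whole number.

Concentration = 142 mcg ÷ 85 mL = 1.670588 mcg/mL
Drug rate = 39.3 mL/hr × 1.670588 mcg/mL = 65.65412 mcg/hr
Total = 65.65412 mcg/hr × 2.4 hr = 157.5699 mcg

158 mcg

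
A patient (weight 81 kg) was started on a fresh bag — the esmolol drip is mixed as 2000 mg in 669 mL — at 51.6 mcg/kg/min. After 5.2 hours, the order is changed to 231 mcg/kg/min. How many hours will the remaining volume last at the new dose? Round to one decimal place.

Initial rate:
Dose = 51.6 mcg/kg/min × 81 kg = 4179.6 mcg/min
4179.6 mcg/min × 60 min/hr = 250776 mcg/hr
Concentration = 2000 mg ÷ 669 mL = 2.989537 mg/mL = 2989.537 mcg/mL
Rate = 250776 mcg/hr ÷ 2989.537 mcg/mL = 83.88457 mL/hr
Volume infused so far = 83.88457 mL/hr × 5.2 hr = 436.1998 mL
Volume remaining = 669 − 436.1998 = 232.8002 mL
New rate:
Dose = 231 mcg/kg/min × 81 kg = 18711 mcg/min
18711 mcg/min × 60 min/hr = 1122660 mcg/hr
Rate = 1122660 mcg/hr ÷ 2989.537 mcg/mL = 375.5298 mL/hr
Time remaining = 232.8002 mL ÷ 375.5298 mL/hr = 0.6199248 hr

0.6 hours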